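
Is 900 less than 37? No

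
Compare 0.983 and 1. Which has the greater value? 1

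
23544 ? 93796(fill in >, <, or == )<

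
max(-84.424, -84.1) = -84.1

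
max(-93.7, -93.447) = -93.447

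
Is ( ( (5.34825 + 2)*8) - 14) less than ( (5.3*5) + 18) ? No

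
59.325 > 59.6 False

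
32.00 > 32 False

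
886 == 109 False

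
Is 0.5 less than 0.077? No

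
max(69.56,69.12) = 69.56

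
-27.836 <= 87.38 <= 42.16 False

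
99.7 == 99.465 False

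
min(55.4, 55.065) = 55.065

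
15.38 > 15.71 False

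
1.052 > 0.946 True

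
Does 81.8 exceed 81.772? Yes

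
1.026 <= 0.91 False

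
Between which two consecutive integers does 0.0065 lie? 0 and 1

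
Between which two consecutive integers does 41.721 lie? 41 and 42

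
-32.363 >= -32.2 False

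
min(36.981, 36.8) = 36.8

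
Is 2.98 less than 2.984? Yes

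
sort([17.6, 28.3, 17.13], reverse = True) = [28.3, 17.6, 17.13]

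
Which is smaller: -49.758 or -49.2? -49.758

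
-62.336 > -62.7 True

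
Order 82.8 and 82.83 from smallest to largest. 82.8,82.83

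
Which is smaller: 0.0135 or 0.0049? 0.0049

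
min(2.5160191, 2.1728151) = 2.1728151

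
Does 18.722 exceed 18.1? Yes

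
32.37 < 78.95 True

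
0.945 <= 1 True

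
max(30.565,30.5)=30.565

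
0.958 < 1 True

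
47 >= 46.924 True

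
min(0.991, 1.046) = 0.991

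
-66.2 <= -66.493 False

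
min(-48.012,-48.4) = -48.4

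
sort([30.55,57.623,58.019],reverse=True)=[58.019,57.623,30.55]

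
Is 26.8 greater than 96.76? No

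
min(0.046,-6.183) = -6.183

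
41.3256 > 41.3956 False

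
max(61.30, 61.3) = 61.3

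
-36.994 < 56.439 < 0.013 False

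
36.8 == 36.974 False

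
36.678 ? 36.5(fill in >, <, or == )>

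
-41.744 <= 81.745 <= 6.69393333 False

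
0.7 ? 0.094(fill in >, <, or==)>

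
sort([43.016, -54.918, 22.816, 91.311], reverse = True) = [91.311, 43.016, 22.816, -54.918]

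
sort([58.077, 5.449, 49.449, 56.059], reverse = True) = [58.077, 56.059, 49.449, 5.449]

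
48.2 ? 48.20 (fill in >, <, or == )==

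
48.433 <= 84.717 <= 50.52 False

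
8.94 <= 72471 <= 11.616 False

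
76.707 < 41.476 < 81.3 False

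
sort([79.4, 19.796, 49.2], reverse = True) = [79.4, 49.2, 19.796]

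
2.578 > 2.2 True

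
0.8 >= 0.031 True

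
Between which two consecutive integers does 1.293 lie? 1 and 2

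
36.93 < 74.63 True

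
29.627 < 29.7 True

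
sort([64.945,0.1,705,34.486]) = [0.1,34.486,64.945,705]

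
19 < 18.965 False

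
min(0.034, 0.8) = 0.034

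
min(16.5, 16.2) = 16.2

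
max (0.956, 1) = 1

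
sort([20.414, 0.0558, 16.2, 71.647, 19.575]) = [0.0558, 16.2, 19.575, 20.414, 71.647]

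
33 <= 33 True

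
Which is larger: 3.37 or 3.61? 3.61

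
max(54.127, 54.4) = 54.4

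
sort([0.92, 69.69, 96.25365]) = [0.92, 69.69, 96.25365]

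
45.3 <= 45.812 True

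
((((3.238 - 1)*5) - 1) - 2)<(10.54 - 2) True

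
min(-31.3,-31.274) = -31.3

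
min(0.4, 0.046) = 0.046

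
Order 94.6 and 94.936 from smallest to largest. 94.6, 94.936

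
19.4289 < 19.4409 True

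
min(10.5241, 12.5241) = 10.5241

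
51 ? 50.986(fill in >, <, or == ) >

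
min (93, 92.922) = 92.922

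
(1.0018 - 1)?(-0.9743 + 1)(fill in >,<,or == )<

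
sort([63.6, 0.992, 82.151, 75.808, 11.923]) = [0.992, 11.923, 63.6, 75.808, 82.151]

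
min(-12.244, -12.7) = -12.7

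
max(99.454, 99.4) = 99.454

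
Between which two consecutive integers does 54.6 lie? 54 and 55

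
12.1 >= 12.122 False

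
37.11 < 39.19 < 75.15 True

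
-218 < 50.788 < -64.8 False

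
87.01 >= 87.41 False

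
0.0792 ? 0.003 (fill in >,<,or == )>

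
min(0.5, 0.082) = 0.082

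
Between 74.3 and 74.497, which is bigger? 74.497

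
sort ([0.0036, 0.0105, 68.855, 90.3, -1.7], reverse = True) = [90.3, 68.855, 0.0105, 0.0036, -1.7]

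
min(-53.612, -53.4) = -53.612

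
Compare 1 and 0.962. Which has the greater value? 1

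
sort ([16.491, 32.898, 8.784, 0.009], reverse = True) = [32.898, 16.491, 8.784, 0.009]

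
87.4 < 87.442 True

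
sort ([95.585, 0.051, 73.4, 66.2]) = [0.051, 66.2, 73.4, 95.585]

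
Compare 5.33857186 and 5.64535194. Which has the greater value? 5.64535194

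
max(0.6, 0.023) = 0.6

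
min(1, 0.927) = 0.927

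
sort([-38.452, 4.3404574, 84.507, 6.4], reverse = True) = [84.507, 6.4, 4.3404574, -38.452]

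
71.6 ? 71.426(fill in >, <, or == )>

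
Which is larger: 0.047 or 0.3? 0.3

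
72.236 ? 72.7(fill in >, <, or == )<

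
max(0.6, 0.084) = 0.6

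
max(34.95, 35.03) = 35.03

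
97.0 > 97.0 False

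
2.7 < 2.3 False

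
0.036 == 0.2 False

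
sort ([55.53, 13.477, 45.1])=[13.477, 45.1, 55.53]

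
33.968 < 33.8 False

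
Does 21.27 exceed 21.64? No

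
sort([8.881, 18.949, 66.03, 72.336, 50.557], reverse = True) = [72.336, 66.03, 50.557, 18.949, 8.881]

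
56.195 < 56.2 True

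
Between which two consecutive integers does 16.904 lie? 16 and 17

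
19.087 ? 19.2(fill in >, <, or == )<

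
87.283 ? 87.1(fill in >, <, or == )>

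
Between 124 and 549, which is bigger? 549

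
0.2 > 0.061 True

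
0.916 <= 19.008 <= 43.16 True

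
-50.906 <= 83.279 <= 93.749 True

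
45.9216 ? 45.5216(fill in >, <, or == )>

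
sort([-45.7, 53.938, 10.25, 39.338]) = [-45.7, 10.25, 39.338, 53.938]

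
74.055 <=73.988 False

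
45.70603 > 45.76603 False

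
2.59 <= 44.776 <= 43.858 False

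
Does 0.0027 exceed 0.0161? No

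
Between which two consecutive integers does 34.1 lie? 34 and 35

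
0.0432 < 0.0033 False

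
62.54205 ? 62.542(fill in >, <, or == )>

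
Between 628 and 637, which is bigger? 637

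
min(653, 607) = 607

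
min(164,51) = 51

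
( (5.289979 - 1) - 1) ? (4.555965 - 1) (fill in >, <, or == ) <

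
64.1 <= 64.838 True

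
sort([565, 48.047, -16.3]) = [-16.3, 48.047, 565]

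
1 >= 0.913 True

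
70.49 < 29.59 False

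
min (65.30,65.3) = 65.30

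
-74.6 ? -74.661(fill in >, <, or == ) >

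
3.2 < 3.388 True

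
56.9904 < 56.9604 False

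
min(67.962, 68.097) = 67.962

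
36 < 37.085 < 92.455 True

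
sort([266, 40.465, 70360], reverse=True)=[70360, 266, 40.465]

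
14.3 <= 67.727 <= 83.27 True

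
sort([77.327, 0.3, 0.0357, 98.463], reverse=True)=[98.463, 77.327, 0.3, 0.0357]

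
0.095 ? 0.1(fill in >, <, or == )<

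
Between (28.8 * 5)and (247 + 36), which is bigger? (247 + 36)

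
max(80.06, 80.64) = 80.64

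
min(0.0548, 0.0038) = 0.0038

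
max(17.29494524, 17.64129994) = 17.64129994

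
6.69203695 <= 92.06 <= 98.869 True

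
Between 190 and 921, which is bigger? 921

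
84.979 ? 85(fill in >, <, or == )<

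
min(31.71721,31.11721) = 31.11721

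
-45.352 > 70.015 False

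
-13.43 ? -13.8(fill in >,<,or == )>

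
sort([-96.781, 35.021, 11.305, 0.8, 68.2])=[-96.781, 0.8, 11.305, 35.021, 68.2]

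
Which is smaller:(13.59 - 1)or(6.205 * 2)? (6.205 * 2)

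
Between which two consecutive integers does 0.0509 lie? 0 and 1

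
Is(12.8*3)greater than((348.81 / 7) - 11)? No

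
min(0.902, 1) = 0.902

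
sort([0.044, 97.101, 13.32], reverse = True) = [97.101, 13.32, 0.044]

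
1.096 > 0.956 True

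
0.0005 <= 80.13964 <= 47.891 False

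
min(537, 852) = 537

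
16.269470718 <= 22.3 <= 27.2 True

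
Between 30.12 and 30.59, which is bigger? 30.59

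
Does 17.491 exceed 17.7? No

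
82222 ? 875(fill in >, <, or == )>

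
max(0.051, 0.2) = 0.2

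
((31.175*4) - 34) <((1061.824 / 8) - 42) True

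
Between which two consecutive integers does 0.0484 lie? 0 and 1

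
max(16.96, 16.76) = 16.96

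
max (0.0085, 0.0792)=0.0792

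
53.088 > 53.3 False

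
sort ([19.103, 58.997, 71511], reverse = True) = [71511, 58.997, 19.103]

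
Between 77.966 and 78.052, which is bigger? 78.052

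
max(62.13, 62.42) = 62.42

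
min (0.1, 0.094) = 0.094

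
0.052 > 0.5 False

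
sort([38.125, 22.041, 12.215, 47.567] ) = [12.215, 22.041, 38.125, 47.567]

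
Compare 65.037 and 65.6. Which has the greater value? 65.6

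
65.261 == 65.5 False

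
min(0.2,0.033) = 0.033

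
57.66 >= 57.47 True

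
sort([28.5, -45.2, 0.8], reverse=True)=[28.5, 0.8, -45.2]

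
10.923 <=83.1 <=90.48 True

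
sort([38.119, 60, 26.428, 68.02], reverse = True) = [68.02, 60, 38.119, 26.428]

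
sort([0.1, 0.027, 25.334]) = [0.027, 0.1, 25.334]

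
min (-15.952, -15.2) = -15.952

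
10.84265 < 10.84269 True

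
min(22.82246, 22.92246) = 22.82246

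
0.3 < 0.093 False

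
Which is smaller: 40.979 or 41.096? 40.979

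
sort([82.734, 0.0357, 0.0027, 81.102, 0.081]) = [0.0027, 0.0357, 0.081, 81.102, 82.734]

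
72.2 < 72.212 True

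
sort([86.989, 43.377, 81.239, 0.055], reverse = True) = [86.989, 81.239, 43.377, 0.055]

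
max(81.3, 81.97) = 81.97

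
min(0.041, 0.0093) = 0.0093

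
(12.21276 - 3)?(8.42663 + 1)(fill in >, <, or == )<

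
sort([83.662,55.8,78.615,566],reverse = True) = [566,83.662,78.615,55.8]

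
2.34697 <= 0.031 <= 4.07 False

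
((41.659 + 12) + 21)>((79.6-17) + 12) True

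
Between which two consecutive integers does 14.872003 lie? 14 and 15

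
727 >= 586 True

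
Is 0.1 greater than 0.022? Yes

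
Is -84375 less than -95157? No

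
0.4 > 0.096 True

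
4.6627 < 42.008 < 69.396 True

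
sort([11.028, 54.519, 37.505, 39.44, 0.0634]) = [0.0634, 11.028, 37.505, 39.44, 54.519]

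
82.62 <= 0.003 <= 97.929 False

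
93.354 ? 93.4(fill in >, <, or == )<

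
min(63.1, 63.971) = 63.1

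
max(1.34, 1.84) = 1.84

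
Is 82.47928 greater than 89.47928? No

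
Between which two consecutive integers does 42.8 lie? 42 and 43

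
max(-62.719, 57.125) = 57.125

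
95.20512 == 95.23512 False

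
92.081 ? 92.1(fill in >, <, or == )<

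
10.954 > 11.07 False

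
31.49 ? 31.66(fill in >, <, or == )<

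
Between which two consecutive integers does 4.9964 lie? 4 and 5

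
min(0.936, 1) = 0.936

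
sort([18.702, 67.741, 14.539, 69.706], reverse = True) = [69.706, 67.741, 18.702, 14.539]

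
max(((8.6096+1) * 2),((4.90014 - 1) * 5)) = 19.5007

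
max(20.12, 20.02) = 20.12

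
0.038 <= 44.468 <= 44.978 True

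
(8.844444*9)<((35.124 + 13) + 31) False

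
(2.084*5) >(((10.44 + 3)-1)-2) False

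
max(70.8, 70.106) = 70.8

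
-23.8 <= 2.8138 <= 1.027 False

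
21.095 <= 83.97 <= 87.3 True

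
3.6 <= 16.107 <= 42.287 True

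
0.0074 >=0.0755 False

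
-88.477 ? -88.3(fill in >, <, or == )<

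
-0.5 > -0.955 True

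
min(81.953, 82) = 81.953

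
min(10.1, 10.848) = 10.1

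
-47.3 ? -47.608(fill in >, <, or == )>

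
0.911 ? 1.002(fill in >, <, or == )<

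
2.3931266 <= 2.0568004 False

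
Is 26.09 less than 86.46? Yes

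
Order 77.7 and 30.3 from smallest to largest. 30.3, 77.7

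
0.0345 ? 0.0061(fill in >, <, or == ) >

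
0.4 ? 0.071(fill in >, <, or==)>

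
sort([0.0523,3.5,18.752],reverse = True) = [18.752,3.5,0.0523]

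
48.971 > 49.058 False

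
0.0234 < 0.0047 False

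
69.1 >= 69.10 True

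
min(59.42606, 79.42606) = 59.42606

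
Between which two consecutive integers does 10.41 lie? 10 and 11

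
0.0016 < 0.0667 True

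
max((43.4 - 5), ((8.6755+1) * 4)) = 38.702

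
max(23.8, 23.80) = 23.80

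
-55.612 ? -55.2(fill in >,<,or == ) <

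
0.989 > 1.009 False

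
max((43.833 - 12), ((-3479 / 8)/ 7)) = 31.833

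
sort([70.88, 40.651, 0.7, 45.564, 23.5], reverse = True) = [70.88, 45.564, 40.651, 23.5, 0.7]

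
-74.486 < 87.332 True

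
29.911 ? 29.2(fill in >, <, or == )>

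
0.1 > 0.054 True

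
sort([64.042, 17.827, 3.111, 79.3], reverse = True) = [79.3, 64.042, 17.827, 3.111]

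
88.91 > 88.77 True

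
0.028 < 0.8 True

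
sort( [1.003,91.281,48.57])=[1.003,48.57,91.281]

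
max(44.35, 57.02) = 57.02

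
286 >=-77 True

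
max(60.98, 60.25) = 60.98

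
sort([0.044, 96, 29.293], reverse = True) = [96, 29.293, 0.044]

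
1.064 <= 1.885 True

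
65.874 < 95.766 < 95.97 True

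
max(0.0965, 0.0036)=0.0965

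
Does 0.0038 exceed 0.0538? No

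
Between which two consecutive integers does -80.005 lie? -81 and -80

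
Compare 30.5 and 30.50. They are equal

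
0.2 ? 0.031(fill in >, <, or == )>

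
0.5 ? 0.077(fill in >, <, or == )>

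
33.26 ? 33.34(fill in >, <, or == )<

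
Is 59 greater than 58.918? Yes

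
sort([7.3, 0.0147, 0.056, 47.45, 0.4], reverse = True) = [47.45, 7.3, 0.4, 0.056, 0.0147]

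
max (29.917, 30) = 30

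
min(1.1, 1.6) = 1.1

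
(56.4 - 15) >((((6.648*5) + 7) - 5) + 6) True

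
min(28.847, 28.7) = 28.7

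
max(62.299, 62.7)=62.7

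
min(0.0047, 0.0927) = 0.0047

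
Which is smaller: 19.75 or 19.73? 19.73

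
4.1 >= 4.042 True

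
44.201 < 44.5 True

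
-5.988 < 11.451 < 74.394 True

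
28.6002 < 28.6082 True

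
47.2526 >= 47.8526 False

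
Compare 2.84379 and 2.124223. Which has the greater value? 2.84379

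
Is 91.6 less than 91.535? No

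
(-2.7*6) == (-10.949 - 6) False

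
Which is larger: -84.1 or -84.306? -84.1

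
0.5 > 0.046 True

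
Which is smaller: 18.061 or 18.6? 18.061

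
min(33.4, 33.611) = 33.4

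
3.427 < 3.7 True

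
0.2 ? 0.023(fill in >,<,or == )>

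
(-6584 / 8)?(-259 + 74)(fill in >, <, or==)<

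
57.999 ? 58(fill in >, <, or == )<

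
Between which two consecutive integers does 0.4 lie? 0 and 1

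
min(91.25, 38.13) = 38.13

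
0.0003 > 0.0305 False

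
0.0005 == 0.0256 False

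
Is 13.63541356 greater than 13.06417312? Yes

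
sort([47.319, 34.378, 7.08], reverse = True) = [47.319, 34.378, 7.08]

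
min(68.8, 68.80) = 68.8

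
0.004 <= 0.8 True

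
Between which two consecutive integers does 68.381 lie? 68 and 69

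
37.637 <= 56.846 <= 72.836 True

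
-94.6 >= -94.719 True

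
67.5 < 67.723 True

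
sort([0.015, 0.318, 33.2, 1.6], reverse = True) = [33.2, 1.6, 0.318, 0.015]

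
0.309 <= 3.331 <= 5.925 True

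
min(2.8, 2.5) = 2.5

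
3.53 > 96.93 False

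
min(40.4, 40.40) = 40.4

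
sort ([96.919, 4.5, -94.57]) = [-94.57, 4.5, 96.919]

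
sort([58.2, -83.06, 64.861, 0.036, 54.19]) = [-83.06, 0.036, 54.19, 58.2, 64.861]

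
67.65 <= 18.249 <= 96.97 False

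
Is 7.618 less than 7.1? No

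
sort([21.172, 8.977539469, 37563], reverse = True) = [37563, 21.172, 8.977539469]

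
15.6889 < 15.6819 False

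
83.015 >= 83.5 False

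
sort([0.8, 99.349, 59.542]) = [0.8, 59.542, 99.349]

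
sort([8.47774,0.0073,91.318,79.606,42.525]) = [0.0073,8.47774,42.525,79.606,91.318]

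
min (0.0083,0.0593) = 0.0083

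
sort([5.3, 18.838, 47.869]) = [5.3, 18.838, 47.869]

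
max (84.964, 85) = 85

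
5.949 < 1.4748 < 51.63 False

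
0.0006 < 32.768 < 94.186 True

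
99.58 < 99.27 False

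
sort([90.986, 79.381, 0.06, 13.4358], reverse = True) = [90.986, 79.381, 13.4358, 0.06]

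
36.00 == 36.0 True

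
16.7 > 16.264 True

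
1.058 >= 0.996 True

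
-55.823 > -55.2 False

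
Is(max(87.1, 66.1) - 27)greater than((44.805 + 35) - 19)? No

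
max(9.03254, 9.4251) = 9.4251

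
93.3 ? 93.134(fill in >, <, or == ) >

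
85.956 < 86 True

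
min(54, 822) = 54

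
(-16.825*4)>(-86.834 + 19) True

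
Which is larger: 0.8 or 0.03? 0.8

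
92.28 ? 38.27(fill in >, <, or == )>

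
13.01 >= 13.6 False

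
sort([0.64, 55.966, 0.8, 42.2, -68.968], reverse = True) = [55.966, 42.2, 0.8, 0.64, -68.968]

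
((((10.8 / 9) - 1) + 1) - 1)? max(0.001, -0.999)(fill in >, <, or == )>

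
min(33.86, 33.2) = 33.2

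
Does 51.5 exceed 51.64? No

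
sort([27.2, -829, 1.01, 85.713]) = [-829, 1.01, 27.2, 85.713]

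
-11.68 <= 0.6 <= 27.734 True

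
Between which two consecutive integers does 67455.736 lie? 67455 and 67456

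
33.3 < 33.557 True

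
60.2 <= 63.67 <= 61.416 False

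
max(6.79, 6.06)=6.79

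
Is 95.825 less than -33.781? No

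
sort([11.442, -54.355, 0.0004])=[-54.355, 0.0004, 11.442]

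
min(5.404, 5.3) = 5.3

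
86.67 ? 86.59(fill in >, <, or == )>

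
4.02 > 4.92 False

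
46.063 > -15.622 True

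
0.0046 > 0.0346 False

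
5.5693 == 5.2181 False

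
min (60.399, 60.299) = 60.299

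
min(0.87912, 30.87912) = 0.87912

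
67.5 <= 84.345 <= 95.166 True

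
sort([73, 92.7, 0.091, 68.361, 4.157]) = [0.091, 4.157, 68.361, 73, 92.7]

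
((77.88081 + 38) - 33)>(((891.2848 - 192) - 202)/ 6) True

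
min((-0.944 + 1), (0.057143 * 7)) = 0.056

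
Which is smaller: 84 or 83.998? 83.998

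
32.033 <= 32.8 True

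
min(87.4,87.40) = 87.4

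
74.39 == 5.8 False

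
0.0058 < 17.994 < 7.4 False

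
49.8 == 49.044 False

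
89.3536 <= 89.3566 True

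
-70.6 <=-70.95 False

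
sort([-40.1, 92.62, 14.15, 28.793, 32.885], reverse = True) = [92.62, 32.885, 28.793, 14.15, -40.1]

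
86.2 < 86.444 True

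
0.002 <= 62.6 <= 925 True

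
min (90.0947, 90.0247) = 90.0247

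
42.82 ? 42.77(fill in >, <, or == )>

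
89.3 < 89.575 True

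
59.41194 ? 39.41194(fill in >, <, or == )>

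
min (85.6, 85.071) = 85.071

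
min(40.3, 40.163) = 40.163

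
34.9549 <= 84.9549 True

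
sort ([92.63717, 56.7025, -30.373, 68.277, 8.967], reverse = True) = [92.63717, 68.277, 56.7025, 8.967, -30.373]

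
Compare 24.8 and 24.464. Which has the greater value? 24.8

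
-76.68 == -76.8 False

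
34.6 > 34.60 False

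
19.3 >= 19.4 False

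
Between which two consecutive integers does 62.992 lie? 62 and 63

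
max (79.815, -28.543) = 79.815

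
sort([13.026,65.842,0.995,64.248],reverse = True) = [65.842,64.248,13.026,0.995]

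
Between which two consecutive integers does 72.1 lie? 72 and 73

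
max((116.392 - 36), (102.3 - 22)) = 80.392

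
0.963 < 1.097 True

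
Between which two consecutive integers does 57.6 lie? 57 and 58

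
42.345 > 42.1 True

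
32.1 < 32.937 True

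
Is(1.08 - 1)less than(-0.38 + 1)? Yes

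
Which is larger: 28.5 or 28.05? 28.5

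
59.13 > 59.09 True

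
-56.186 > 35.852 False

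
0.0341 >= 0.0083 True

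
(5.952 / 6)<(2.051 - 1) True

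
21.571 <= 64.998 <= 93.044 True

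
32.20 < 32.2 False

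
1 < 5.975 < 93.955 True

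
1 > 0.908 True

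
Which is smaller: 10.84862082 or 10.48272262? 10.48272262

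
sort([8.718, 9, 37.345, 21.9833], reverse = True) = [37.345, 21.9833, 9, 8.718]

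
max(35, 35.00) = 35.00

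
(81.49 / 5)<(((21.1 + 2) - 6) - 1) False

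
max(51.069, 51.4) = 51.4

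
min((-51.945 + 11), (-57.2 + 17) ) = -40.945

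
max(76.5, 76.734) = 76.734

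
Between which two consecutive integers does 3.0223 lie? 3 and 4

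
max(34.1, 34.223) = 34.223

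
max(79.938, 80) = 80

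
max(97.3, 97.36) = 97.36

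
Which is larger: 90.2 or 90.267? 90.267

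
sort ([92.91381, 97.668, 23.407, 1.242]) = [1.242, 23.407, 92.91381, 97.668]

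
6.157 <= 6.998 True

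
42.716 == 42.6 False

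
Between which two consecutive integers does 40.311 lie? 40 and 41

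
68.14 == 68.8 False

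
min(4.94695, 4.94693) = 4.94693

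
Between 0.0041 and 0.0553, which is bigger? 0.0553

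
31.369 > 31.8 False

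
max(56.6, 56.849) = 56.849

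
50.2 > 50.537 False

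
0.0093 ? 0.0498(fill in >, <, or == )<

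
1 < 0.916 False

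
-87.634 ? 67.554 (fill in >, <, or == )<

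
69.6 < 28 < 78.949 False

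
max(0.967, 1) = 1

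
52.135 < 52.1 False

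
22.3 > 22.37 False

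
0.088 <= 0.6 True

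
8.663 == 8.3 False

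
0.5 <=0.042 False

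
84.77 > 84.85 False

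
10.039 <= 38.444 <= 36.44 False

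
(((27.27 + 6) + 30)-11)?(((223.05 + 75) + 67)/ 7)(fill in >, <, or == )>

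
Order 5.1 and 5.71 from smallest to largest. 5.1, 5.71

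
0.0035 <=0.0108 True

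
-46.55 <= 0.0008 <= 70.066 True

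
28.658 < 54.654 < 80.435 True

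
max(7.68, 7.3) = 7.68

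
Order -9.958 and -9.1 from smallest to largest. -9.958,-9.1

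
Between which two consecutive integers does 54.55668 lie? 54 and 55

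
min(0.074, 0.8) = 0.074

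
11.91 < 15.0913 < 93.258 True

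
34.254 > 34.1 True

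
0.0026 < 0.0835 True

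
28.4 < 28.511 True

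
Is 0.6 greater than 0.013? Yes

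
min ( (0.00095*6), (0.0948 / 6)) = 0.0057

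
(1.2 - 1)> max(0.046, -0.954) True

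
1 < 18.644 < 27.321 True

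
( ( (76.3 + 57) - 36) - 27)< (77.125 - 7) False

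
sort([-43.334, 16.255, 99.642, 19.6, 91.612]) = [-43.334, 16.255, 19.6, 91.612, 99.642]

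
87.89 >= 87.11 True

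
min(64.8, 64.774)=64.774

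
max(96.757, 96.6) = 96.757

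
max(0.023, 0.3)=0.3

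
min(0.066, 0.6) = 0.066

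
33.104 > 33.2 False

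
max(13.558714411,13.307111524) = 13.558714411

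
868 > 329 True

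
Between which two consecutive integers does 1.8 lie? 1 and 2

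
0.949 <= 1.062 True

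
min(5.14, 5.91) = 5.14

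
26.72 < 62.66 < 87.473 True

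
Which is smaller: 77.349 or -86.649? -86.649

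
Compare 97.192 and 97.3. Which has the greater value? 97.3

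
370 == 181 False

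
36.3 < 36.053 False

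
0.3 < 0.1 False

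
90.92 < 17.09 False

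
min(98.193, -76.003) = -76.003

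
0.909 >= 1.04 False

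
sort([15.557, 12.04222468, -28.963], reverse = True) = [15.557, 12.04222468, -28.963]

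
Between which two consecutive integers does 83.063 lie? 83 and 84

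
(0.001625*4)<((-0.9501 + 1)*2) True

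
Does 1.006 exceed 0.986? Yes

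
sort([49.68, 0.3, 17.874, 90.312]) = [0.3, 17.874, 49.68, 90.312]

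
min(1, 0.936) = 0.936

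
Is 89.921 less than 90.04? Yes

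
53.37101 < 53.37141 True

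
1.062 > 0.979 True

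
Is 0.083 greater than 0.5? No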